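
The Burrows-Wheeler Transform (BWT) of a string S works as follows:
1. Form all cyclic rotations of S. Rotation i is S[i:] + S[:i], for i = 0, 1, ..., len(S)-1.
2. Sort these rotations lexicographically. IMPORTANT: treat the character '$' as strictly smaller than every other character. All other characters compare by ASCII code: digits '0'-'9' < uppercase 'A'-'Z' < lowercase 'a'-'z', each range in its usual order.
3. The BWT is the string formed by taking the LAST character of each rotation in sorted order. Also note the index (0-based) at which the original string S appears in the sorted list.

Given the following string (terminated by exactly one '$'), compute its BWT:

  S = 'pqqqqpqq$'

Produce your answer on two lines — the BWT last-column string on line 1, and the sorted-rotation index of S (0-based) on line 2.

Answer: qq$qqpqqp
2

Derivation:
All 9 rotations (rotation i = S[i:]+S[:i]):
  rot[0] = pqqqqpqq$
  rot[1] = qqqqpqq$p
  rot[2] = qqqpqq$pq
  rot[3] = qqpqq$pqq
  rot[4] = qpqq$pqqq
  rot[5] = pqq$pqqqq
  rot[6] = qq$pqqqqp
  rot[7] = q$pqqqqpq
  rot[8] = $pqqqqpqq
Sorted (with $ < everything):
  sorted[0] = $pqqqqpqq  (last char: 'q')
  sorted[1] = pqq$pqqqq  (last char: 'q')
  sorted[2] = pqqqqpqq$  (last char: '$')
  sorted[3] = q$pqqqqpq  (last char: 'q')
  sorted[4] = qpqq$pqqq  (last char: 'q')
  sorted[5] = qq$pqqqqp  (last char: 'p')
  sorted[6] = qqpqq$pqq  (last char: 'q')
  sorted[7] = qqqpqq$pq  (last char: 'q')
  sorted[8] = qqqqpqq$p  (last char: 'p')
Last column: qq$qqpqqp
Original string S is at sorted index 2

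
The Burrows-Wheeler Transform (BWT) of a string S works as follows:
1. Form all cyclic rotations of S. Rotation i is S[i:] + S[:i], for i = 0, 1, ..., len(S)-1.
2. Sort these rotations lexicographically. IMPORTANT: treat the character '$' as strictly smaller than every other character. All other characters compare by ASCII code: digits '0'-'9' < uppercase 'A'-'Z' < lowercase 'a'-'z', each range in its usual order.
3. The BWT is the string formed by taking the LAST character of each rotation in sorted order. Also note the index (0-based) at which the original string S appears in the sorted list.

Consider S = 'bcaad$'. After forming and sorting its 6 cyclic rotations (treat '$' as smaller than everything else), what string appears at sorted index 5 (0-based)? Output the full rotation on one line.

Answer: d$bcaa

Derivation:
All 6 rotations (rotation i = S[i:]+S[:i]):
  rot[0] = bcaad$
  rot[1] = caad$b
  rot[2] = aad$bc
  rot[3] = ad$bca
  rot[4] = d$bcaa
  rot[5] = $bcaad
Sorted (with $ < everything):
  sorted[0] = $bcaad
  sorted[1] = aad$bc
  sorted[2] = ad$bca
  sorted[3] = bcaad$
  sorted[4] = caad$b
  sorted[5] = d$bcaa
sorted[5] = d$bcaa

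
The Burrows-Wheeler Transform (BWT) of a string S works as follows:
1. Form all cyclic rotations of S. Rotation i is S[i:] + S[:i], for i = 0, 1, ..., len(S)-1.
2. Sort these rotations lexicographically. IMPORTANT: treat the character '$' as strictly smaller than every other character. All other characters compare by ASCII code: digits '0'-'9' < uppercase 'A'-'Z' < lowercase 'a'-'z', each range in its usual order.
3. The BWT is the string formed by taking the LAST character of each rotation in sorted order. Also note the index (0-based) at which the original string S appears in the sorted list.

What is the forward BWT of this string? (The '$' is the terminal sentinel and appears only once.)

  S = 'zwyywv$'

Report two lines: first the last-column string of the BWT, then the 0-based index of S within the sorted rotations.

All 7 rotations (rotation i = S[i:]+S[:i]):
  rot[0] = zwyywv$
  rot[1] = wyywv$z
  rot[2] = yywv$zw
  rot[3] = ywv$zwy
  rot[4] = wv$zwyy
  rot[5] = v$zwyyw
  rot[6] = $zwyywv
Sorted (with $ < everything):
  sorted[0] = $zwyywv  (last char: 'v')
  sorted[1] = v$zwyyw  (last char: 'w')
  sorted[2] = wv$zwyy  (last char: 'y')
  sorted[3] = wyywv$z  (last char: 'z')
  sorted[4] = ywv$zwy  (last char: 'y')
  sorted[5] = yywv$zw  (last char: 'w')
  sorted[6] = zwyywv$  (last char: '$')
Last column: vwyzyw$
Original string S is at sorted index 6

Answer: vwyzyw$
6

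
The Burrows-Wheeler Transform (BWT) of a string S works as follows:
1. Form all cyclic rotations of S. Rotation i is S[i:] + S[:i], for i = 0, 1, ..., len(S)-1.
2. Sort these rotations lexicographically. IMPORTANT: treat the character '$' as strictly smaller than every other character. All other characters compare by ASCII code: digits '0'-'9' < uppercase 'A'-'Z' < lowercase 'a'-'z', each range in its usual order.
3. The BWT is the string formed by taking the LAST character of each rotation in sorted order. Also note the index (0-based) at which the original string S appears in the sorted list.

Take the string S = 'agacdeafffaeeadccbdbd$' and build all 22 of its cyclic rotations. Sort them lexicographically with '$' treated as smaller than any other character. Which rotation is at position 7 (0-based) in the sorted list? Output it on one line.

All 22 rotations (rotation i = S[i:]+S[:i]):
  rot[0] = agacdeafffaeeadccbdbd$
  rot[1] = gacdeafffaeeadccbdbd$a
  rot[2] = acdeafffaeeadccbdbd$ag
  rot[3] = cdeafffaeeadccbdbd$aga
  rot[4] = deafffaeeadccbdbd$agac
  rot[5] = eafffaeeadccbdbd$agacd
  rot[6] = afffaeeadccbdbd$agacde
  rot[7] = fffaeeadccbdbd$agacdea
  rot[8] = ffaeeadccbdbd$agacdeaf
  rot[9] = faeeadccbdbd$agacdeaff
  rot[10] = aeeadccbdbd$agacdeafff
  rot[11] = eeadccbdbd$agacdeafffa
  rot[12] = eadccbdbd$agacdeafffae
  rot[13] = adccbdbd$agacdeafffaee
  rot[14] = dccbdbd$agacdeafffaeea
  rot[15] = ccbdbd$agacdeafffaeead
  rot[16] = cbdbd$agacdeafffaeeadc
  rot[17] = bdbd$agacdeafffaeeadcc
  rot[18] = dbd$agacdeafffaeeadccb
  rot[19] = bd$agacdeafffaeeadccbd
  rot[20] = d$agacdeafffaeeadccbdb
  rot[21] = $agacdeafffaeeadccbdbd
Sorted (with $ < everything):
  sorted[0] = $agacdeafffaeeadccbdbd
  sorted[1] = acdeafffaeeadccbdbd$ag
  sorted[2] = adccbdbd$agacdeafffaee
  sorted[3] = aeeadccbdbd$agacdeafff
  sorted[4] = afffaeeadccbdbd$agacde
  sorted[5] = agacdeafffaeeadccbdbd$
  sorted[6] = bd$agacdeafffaeeadccbd
  sorted[7] = bdbd$agacdeafffaeeadcc
  sorted[8] = cbdbd$agacdeafffaeeadc
  sorted[9] = ccbdbd$agacdeafffaeead
  sorted[10] = cdeafffaeeadccbdbd$aga
  sorted[11] = d$agacdeafffaeeadccbdb
  sorted[12] = dbd$agacdeafffaeeadccb
  sorted[13] = dccbdbd$agacdeafffaeea
  sorted[14] = deafffaeeadccbdbd$agac
  sorted[15] = eadccbdbd$agacdeafffae
  sorted[16] = eafffaeeadccbdbd$agacd
  sorted[17] = eeadccbdbd$agacdeafffa
  sorted[18] = faeeadccbdbd$agacdeaff
  sorted[19] = ffaeeadccbdbd$agacdeaf
  sorted[20] = fffaeeadccbdbd$agacdea
  sorted[21] = gacdeafffaeeadccbdbd$a
sorted[7] = bdbd$agacdeafffaeeadcc

Answer: bdbd$agacdeafffaeeadcc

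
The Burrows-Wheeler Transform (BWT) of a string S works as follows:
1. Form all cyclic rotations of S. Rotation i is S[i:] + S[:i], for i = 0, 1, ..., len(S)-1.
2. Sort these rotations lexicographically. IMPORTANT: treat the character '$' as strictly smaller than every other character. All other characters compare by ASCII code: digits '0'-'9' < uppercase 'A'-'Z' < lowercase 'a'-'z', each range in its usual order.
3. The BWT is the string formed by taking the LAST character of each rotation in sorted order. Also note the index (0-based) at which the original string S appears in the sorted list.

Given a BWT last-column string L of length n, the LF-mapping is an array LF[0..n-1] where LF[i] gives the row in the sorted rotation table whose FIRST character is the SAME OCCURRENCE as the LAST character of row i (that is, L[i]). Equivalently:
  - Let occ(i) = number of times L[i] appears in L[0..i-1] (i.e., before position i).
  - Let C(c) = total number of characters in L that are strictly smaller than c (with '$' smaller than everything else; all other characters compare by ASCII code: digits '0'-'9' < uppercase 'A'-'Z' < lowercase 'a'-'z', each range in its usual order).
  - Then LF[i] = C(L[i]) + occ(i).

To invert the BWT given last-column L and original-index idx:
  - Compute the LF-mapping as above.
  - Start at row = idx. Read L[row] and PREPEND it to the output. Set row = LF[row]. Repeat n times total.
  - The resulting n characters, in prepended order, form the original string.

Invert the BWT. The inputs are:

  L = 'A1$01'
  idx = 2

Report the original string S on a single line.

Answer: 101A$

Derivation:
LF mapping: 4 2 0 1 3
Walk LF starting at row 2, prepending L[row]:
  step 1: row=2, L[2]='$', prepend. Next row=LF[2]=0
  step 2: row=0, L[0]='A', prepend. Next row=LF[0]=4
  step 3: row=4, L[4]='1', prepend. Next row=LF[4]=3
  step 4: row=3, L[3]='0', prepend. Next row=LF[3]=1
  step 5: row=1, L[1]='1', prepend. Next row=LF[1]=2
Reversed output: 101A$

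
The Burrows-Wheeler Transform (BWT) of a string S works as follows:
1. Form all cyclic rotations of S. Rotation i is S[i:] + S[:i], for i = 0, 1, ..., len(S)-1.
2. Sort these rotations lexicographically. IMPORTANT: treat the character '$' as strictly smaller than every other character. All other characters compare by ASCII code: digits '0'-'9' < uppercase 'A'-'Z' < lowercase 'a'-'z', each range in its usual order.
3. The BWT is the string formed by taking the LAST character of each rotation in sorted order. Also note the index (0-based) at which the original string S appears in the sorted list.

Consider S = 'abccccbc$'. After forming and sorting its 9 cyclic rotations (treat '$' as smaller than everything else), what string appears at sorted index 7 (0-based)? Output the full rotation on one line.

All 9 rotations (rotation i = S[i:]+S[:i]):
  rot[0] = abccccbc$
  rot[1] = bccccbc$a
  rot[2] = ccccbc$ab
  rot[3] = cccbc$abc
  rot[4] = ccbc$abcc
  rot[5] = cbc$abccc
  rot[6] = bc$abcccc
  rot[7] = c$abccccb
  rot[8] = $abccccbc
Sorted (with $ < everything):
  sorted[0] = $abccccbc
  sorted[1] = abccccbc$
  sorted[2] = bc$abcccc
  sorted[3] = bccccbc$a
  sorted[4] = c$abccccb
  sorted[5] = cbc$abccc
  sorted[6] = ccbc$abcc
  sorted[7] = cccbc$abc
  sorted[8] = ccccbc$ab
sorted[7] = cccbc$abc

Answer: cccbc$abc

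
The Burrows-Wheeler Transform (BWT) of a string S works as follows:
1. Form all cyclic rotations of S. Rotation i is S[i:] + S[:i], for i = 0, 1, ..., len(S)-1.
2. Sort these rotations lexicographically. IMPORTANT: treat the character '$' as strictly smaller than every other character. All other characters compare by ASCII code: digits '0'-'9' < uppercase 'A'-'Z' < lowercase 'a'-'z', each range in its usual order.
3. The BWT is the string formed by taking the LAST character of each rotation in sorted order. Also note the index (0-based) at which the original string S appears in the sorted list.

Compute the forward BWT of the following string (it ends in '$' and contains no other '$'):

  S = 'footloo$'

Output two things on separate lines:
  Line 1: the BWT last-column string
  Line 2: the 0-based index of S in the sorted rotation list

Answer: o$tolfoo
1

Derivation:
All 8 rotations (rotation i = S[i:]+S[:i]):
  rot[0] = footloo$
  rot[1] = ootloo$f
  rot[2] = otloo$fo
  rot[3] = tloo$foo
  rot[4] = loo$foot
  rot[5] = oo$footl
  rot[6] = o$footlo
  rot[7] = $footloo
Sorted (with $ < everything):
  sorted[0] = $footloo  (last char: 'o')
  sorted[1] = footloo$  (last char: '$')
  sorted[2] = loo$foot  (last char: 't')
  sorted[3] = o$footlo  (last char: 'o')
  sorted[4] = oo$footl  (last char: 'l')
  sorted[5] = ootloo$f  (last char: 'f')
  sorted[6] = otloo$fo  (last char: 'o')
  sorted[7] = tloo$foo  (last char: 'o')
Last column: o$tolfoo
Original string S is at sorted index 1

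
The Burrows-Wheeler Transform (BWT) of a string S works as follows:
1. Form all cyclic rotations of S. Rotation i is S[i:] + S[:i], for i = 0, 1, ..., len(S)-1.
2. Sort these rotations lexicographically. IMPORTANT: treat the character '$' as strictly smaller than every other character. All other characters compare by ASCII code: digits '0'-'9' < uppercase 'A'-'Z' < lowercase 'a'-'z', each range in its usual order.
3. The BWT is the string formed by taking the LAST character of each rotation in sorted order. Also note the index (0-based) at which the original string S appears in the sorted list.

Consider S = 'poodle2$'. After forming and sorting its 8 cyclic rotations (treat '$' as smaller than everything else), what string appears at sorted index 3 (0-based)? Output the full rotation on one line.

All 8 rotations (rotation i = S[i:]+S[:i]):
  rot[0] = poodle2$
  rot[1] = oodle2$p
  rot[2] = odle2$po
  rot[3] = dle2$poo
  rot[4] = le2$pood
  rot[5] = e2$poodl
  rot[6] = 2$poodle
  rot[7] = $poodle2
Sorted (with $ < everything):
  sorted[0] = $poodle2
  sorted[1] = 2$poodle
  sorted[2] = dle2$poo
  sorted[3] = e2$poodl
  sorted[4] = le2$pood
  sorted[5] = odle2$po
  sorted[6] = oodle2$p
  sorted[7] = poodle2$
sorted[3] = e2$poodl

Answer: e2$poodl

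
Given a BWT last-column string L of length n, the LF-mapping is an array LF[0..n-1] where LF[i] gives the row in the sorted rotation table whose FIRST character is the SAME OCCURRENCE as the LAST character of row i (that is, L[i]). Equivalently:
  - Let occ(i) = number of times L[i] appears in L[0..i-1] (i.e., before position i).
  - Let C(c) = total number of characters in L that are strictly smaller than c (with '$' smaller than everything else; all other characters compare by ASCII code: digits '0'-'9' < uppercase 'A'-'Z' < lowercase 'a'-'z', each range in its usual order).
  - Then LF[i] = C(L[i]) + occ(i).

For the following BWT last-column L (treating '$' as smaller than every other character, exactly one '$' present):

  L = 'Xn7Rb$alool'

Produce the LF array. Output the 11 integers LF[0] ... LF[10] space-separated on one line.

Char counts: '$':1, '7':1, 'R':1, 'X':1, 'a':1, 'b':1, 'l':2, 'n':1, 'o':2
C (first-col start): C('$')=0, C('7')=1, C('R')=2, C('X')=3, C('a')=4, C('b')=5, C('l')=6, C('n')=8, C('o')=9
L[0]='X': occ=0, LF[0]=C('X')+0=3+0=3
L[1]='n': occ=0, LF[1]=C('n')+0=8+0=8
L[2]='7': occ=0, LF[2]=C('7')+0=1+0=1
L[3]='R': occ=0, LF[3]=C('R')+0=2+0=2
L[4]='b': occ=0, LF[4]=C('b')+0=5+0=5
L[5]='$': occ=0, LF[5]=C('$')+0=0+0=0
L[6]='a': occ=0, LF[6]=C('a')+0=4+0=4
L[7]='l': occ=0, LF[7]=C('l')+0=6+0=6
L[8]='o': occ=0, LF[8]=C('o')+0=9+0=9
L[9]='o': occ=1, LF[9]=C('o')+1=9+1=10
L[10]='l': occ=1, LF[10]=C('l')+1=6+1=7

Answer: 3 8 1 2 5 0 4 6 9 10 7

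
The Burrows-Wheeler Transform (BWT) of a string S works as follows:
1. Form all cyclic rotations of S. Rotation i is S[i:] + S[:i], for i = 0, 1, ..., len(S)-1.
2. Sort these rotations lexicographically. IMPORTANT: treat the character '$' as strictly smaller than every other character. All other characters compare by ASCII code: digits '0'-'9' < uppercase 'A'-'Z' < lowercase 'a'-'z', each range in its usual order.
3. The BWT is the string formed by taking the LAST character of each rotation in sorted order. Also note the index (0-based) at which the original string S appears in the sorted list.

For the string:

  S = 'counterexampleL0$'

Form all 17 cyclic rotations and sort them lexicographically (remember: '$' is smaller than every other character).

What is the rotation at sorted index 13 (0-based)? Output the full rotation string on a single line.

Answer: rexampleL0$counte

Derivation:
All 17 rotations (rotation i = S[i:]+S[:i]):
  rot[0] = counterexampleL0$
  rot[1] = ounterexampleL0$c
  rot[2] = unterexampleL0$co
  rot[3] = nterexampleL0$cou
  rot[4] = terexampleL0$coun
  rot[5] = erexampleL0$count
  rot[6] = rexampleL0$counte
  rot[7] = exampleL0$counter
  rot[8] = xampleL0$countere
  rot[9] = ampleL0$counterex
  rot[10] = mpleL0$counterexa
  rot[11] = pleL0$counterexam
  rot[12] = leL0$counterexamp
  rot[13] = eL0$counterexampl
  rot[14] = L0$counterexample
  rot[15] = 0$counterexampleL
  rot[16] = $counterexampleL0
Sorted (with $ < everything):
  sorted[0] = $counterexampleL0
  sorted[1] = 0$counterexampleL
  sorted[2] = L0$counterexample
  sorted[3] = ampleL0$counterex
  sorted[4] = counterexampleL0$
  sorted[5] = eL0$counterexampl
  sorted[6] = erexampleL0$count
  sorted[7] = exampleL0$counter
  sorted[8] = leL0$counterexamp
  sorted[9] = mpleL0$counterexa
  sorted[10] = nterexampleL0$cou
  sorted[11] = ounterexampleL0$c
  sorted[12] = pleL0$counterexam
  sorted[13] = rexampleL0$counte
  sorted[14] = terexampleL0$coun
  sorted[15] = unterexampleL0$co
  sorted[16] = xampleL0$countere
sorted[13] = rexampleL0$counte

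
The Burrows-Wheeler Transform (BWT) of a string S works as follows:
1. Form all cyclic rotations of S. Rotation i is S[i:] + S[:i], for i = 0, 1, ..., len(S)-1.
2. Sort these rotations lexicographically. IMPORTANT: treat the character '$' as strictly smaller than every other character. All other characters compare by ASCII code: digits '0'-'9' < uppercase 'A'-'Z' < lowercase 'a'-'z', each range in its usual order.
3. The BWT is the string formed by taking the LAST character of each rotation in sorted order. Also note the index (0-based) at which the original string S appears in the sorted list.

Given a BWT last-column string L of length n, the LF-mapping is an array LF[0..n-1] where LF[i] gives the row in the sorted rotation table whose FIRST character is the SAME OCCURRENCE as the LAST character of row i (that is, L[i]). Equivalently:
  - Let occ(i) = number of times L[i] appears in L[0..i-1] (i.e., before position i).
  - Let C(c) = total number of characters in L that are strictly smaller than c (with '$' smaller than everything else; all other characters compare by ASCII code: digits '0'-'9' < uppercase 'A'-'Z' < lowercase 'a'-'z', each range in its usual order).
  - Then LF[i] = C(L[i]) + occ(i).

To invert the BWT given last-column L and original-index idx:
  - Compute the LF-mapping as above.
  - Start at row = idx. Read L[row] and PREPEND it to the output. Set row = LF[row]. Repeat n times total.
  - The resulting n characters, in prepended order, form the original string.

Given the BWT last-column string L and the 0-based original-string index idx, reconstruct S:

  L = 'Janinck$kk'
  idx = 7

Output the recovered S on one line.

LF mapping: 1 2 8 4 9 3 5 0 6 7
Walk LF starting at row 7, prepending L[row]:
  step 1: row=7, L[7]='$', prepend. Next row=LF[7]=0
  step 2: row=0, L[0]='J', prepend. Next row=LF[0]=1
  step 3: row=1, L[1]='a', prepend. Next row=LF[1]=2
  step 4: row=2, L[2]='n', prepend. Next row=LF[2]=8
  step 5: row=8, L[8]='k', prepend. Next row=LF[8]=6
  step 6: row=6, L[6]='k', prepend. Next row=LF[6]=5
  step 7: row=5, L[5]='c', prepend. Next row=LF[5]=3
  step 8: row=3, L[3]='i', prepend. Next row=LF[3]=4
  step 9: row=4, L[4]='n', prepend. Next row=LF[4]=9
  step 10: row=9, L[9]='k', prepend. Next row=LF[9]=7
Reversed output: knickknaJ$

Answer: knickknaJ$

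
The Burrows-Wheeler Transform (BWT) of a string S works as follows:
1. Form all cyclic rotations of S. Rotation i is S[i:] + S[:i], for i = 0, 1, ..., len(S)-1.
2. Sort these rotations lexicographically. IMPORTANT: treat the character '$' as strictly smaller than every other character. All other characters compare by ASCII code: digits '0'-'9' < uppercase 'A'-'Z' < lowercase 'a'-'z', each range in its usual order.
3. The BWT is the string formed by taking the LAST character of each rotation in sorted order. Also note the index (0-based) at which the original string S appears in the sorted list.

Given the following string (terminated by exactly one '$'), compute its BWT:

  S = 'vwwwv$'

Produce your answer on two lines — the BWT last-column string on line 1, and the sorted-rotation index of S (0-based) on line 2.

All 6 rotations (rotation i = S[i:]+S[:i]):
  rot[0] = vwwwv$
  rot[1] = wwwv$v
  rot[2] = wwv$vw
  rot[3] = wv$vww
  rot[4] = v$vwww
  rot[5] = $vwwwv
Sorted (with $ < everything):
  sorted[0] = $vwwwv  (last char: 'v')
  sorted[1] = v$vwww  (last char: 'w')
  sorted[2] = vwwwv$  (last char: '$')
  sorted[3] = wv$vww  (last char: 'w')
  sorted[4] = wwv$vw  (last char: 'w')
  sorted[5] = wwwv$v  (last char: 'v')
Last column: vw$wwv
Original string S is at sorted index 2

Answer: vw$wwv
2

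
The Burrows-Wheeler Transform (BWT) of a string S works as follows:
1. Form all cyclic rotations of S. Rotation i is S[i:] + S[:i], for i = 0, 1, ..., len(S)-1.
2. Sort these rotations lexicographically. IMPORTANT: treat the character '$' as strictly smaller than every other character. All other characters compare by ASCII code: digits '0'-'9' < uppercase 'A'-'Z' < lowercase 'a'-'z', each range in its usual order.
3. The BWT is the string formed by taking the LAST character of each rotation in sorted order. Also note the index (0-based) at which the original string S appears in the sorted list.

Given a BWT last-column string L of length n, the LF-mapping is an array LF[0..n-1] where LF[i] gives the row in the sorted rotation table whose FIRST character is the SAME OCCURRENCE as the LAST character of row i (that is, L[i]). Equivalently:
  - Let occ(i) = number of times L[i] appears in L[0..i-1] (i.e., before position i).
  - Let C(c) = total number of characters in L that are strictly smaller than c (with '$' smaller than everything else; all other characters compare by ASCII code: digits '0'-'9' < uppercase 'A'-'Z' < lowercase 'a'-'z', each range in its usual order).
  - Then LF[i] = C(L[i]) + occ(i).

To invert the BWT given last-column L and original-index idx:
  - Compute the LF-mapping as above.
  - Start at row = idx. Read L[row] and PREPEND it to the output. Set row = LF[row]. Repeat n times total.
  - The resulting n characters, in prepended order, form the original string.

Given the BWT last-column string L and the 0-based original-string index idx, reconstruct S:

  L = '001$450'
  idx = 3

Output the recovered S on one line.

Answer: 054100$

Derivation:
LF mapping: 1 2 4 0 5 6 3
Walk LF starting at row 3, prepending L[row]:
  step 1: row=3, L[3]='$', prepend. Next row=LF[3]=0
  step 2: row=0, L[0]='0', prepend. Next row=LF[0]=1
  step 3: row=1, L[1]='0', prepend. Next row=LF[1]=2
  step 4: row=2, L[2]='1', prepend. Next row=LF[2]=4
  step 5: row=4, L[4]='4', prepend. Next row=LF[4]=5
  step 6: row=5, L[5]='5', prepend. Next row=LF[5]=6
  step 7: row=6, L[6]='0', prepend. Next row=LF[6]=3
Reversed output: 054100$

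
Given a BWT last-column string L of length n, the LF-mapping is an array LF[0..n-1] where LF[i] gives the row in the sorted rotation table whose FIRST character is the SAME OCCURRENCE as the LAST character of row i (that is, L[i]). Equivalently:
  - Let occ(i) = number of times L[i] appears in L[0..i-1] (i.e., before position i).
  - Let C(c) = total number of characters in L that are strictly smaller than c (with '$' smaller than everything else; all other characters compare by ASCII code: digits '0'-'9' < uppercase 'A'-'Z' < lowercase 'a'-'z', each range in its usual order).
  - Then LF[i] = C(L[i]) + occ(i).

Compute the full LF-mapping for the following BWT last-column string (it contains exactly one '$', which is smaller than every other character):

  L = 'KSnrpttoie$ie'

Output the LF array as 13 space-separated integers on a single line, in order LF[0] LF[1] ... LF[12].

Char counts: '$':1, 'K':1, 'S':1, 'e':2, 'i':2, 'n':1, 'o':1, 'p':1, 'r':1, 't':2
C (first-col start): C('$')=0, C('K')=1, C('S')=2, C('e')=3, C('i')=5, C('n')=7, C('o')=8, C('p')=9, C('r')=10, C('t')=11
L[0]='K': occ=0, LF[0]=C('K')+0=1+0=1
L[1]='S': occ=0, LF[1]=C('S')+0=2+0=2
L[2]='n': occ=0, LF[2]=C('n')+0=7+0=7
L[3]='r': occ=0, LF[3]=C('r')+0=10+0=10
L[4]='p': occ=0, LF[4]=C('p')+0=9+0=9
L[5]='t': occ=0, LF[5]=C('t')+0=11+0=11
L[6]='t': occ=1, LF[6]=C('t')+1=11+1=12
L[7]='o': occ=0, LF[7]=C('o')+0=8+0=8
L[8]='i': occ=0, LF[8]=C('i')+0=5+0=5
L[9]='e': occ=0, LF[9]=C('e')+0=3+0=3
L[10]='$': occ=0, LF[10]=C('$')+0=0+0=0
L[11]='i': occ=1, LF[11]=C('i')+1=5+1=6
L[12]='e': occ=1, LF[12]=C('e')+1=3+1=4

Answer: 1 2 7 10 9 11 12 8 5 3 0 6 4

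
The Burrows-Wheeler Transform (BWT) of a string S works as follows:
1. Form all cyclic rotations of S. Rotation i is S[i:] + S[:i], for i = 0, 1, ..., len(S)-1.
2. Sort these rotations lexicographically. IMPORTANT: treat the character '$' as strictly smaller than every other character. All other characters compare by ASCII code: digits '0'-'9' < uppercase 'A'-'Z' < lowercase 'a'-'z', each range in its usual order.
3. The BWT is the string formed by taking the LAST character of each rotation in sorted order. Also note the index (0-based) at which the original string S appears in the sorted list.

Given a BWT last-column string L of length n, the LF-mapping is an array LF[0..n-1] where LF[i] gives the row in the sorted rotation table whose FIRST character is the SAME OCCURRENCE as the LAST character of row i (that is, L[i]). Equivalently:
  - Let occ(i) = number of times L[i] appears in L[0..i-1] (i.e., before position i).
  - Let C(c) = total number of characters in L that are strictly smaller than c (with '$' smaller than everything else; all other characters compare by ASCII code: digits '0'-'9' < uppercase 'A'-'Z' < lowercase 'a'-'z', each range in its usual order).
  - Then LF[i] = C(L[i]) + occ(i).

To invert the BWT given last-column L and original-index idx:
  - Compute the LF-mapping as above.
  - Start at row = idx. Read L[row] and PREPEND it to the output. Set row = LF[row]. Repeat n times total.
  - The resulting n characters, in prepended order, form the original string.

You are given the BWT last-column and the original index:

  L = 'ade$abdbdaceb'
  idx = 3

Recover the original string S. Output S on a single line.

Answer: adbeeabbcdda$

Derivation:
LF mapping: 1 8 11 0 2 4 9 5 10 3 7 12 6
Walk LF starting at row 3, prepending L[row]:
  step 1: row=3, L[3]='$', prepend. Next row=LF[3]=0
  step 2: row=0, L[0]='a', prepend. Next row=LF[0]=1
  step 3: row=1, L[1]='d', prepend. Next row=LF[1]=8
  step 4: row=8, L[8]='d', prepend. Next row=LF[8]=10
  step 5: row=10, L[10]='c', prepend. Next row=LF[10]=7
  step 6: row=7, L[7]='b', prepend. Next row=LF[7]=5
  step 7: row=5, L[5]='b', prepend. Next row=LF[5]=4
  step 8: row=4, L[4]='a', prepend. Next row=LF[4]=2
  step 9: row=2, L[2]='e', prepend. Next row=LF[2]=11
  step 10: row=11, L[11]='e', prepend. Next row=LF[11]=12
  step 11: row=12, L[12]='b', prepend. Next row=LF[12]=6
  step 12: row=6, L[6]='d', prepend. Next row=LF[6]=9
  step 13: row=9, L[9]='a', prepend. Next row=LF[9]=3
Reversed output: adbeeabbcdda$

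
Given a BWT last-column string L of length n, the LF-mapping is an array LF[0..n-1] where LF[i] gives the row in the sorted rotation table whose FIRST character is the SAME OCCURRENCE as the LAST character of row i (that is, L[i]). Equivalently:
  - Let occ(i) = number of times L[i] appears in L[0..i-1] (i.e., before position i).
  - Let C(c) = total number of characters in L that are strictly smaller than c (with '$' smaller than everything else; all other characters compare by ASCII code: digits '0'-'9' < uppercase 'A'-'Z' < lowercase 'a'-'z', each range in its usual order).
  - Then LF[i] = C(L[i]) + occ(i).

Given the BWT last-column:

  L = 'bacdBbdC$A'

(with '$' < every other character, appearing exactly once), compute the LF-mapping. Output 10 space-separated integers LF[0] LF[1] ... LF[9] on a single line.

Char counts: '$':1, 'A':1, 'B':1, 'C':1, 'a':1, 'b':2, 'c':1, 'd':2
C (first-col start): C('$')=0, C('A')=1, C('B')=2, C('C')=3, C('a')=4, C('b')=5, C('c')=7, C('d')=8
L[0]='b': occ=0, LF[0]=C('b')+0=5+0=5
L[1]='a': occ=0, LF[1]=C('a')+0=4+0=4
L[2]='c': occ=0, LF[2]=C('c')+0=7+0=7
L[3]='d': occ=0, LF[3]=C('d')+0=8+0=8
L[4]='B': occ=0, LF[4]=C('B')+0=2+0=2
L[5]='b': occ=1, LF[5]=C('b')+1=5+1=6
L[6]='d': occ=1, LF[6]=C('d')+1=8+1=9
L[7]='C': occ=0, LF[7]=C('C')+0=3+0=3
L[8]='$': occ=0, LF[8]=C('$')+0=0+0=0
L[9]='A': occ=0, LF[9]=C('A')+0=1+0=1

Answer: 5 4 7 8 2 6 9 3 0 1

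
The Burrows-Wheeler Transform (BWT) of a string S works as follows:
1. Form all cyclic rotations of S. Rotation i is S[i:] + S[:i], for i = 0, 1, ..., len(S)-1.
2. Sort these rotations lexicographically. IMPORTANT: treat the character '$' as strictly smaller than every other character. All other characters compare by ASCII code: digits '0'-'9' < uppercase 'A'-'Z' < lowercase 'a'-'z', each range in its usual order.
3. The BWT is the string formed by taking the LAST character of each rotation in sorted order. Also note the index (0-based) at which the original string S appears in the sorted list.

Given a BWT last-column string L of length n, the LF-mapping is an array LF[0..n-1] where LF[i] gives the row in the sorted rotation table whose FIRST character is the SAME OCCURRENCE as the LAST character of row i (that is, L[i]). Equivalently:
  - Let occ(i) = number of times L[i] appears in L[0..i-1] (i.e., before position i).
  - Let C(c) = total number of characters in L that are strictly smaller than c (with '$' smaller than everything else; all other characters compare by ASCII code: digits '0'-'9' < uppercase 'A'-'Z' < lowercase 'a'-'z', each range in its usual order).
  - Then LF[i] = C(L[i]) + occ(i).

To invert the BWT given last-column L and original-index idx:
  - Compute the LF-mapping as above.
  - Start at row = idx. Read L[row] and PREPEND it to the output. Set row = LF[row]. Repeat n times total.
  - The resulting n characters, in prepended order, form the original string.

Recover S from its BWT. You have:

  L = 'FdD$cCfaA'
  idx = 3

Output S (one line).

Answer: DCadAfcF$

Derivation:
LF mapping: 4 7 3 0 6 2 8 5 1
Walk LF starting at row 3, prepending L[row]:
  step 1: row=3, L[3]='$', prepend. Next row=LF[3]=0
  step 2: row=0, L[0]='F', prepend. Next row=LF[0]=4
  step 3: row=4, L[4]='c', prepend. Next row=LF[4]=6
  step 4: row=6, L[6]='f', prepend. Next row=LF[6]=8
  step 5: row=8, L[8]='A', prepend. Next row=LF[8]=1
  step 6: row=1, L[1]='d', prepend. Next row=LF[1]=7
  step 7: row=7, L[7]='a', prepend. Next row=LF[7]=5
  step 8: row=5, L[5]='C', prepend. Next row=LF[5]=2
  step 9: row=2, L[2]='D', prepend. Next row=LF[2]=3
Reversed output: DCadAfcF$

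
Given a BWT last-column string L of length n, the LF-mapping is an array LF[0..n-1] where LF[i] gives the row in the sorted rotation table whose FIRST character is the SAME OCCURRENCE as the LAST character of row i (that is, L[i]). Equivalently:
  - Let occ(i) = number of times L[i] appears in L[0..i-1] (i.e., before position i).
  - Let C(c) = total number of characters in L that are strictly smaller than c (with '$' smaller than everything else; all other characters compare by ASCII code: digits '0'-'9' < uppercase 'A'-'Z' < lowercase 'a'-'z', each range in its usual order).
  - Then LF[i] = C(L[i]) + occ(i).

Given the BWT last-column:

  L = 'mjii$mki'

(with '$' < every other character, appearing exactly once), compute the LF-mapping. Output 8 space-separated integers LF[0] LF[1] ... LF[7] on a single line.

Char counts: '$':1, 'i':3, 'j':1, 'k':1, 'm':2
C (first-col start): C('$')=0, C('i')=1, C('j')=4, C('k')=5, C('m')=6
L[0]='m': occ=0, LF[0]=C('m')+0=6+0=6
L[1]='j': occ=0, LF[1]=C('j')+0=4+0=4
L[2]='i': occ=0, LF[2]=C('i')+0=1+0=1
L[3]='i': occ=1, LF[3]=C('i')+1=1+1=2
L[4]='$': occ=0, LF[4]=C('$')+0=0+0=0
L[5]='m': occ=1, LF[5]=C('m')+1=6+1=7
L[6]='k': occ=0, LF[6]=C('k')+0=5+0=5
L[7]='i': occ=2, LF[7]=C('i')+2=1+2=3

Answer: 6 4 1 2 0 7 5 3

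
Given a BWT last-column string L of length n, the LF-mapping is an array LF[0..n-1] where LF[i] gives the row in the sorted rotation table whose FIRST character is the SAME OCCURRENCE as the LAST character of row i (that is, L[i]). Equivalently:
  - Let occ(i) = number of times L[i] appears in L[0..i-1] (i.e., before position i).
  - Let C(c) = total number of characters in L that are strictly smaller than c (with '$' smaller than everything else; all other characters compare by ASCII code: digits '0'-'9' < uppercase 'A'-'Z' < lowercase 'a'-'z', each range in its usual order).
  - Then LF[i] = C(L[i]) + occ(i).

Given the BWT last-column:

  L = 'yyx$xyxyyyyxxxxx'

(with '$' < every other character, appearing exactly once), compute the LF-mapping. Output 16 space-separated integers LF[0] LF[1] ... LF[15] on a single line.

Char counts: '$':1, 'x':8, 'y':7
C (first-col start): C('$')=0, C('x')=1, C('y')=9
L[0]='y': occ=0, LF[0]=C('y')+0=9+0=9
L[1]='y': occ=1, LF[1]=C('y')+1=9+1=10
L[2]='x': occ=0, LF[2]=C('x')+0=1+0=1
L[3]='$': occ=0, LF[3]=C('$')+0=0+0=0
L[4]='x': occ=1, LF[4]=C('x')+1=1+1=2
L[5]='y': occ=2, LF[5]=C('y')+2=9+2=11
L[6]='x': occ=2, LF[6]=C('x')+2=1+2=3
L[7]='y': occ=3, LF[7]=C('y')+3=9+3=12
L[8]='y': occ=4, LF[8]=C('y')+4=9+4=13
L[9]='y': occ=5, LF[9]=C('y')+5=9+5=14
L[10]='y': occ=6, LF[10]=C('y')+6=9+6=15
L[11]='x': occ=3, LF[11]=C('x')+3=1+3=4
L[12]='x': occ=4, LF[12]=C('x')+4=1+4=5
L[13]='x': occ=5, LF[13]=C('x')+5=1+5=6
L[14]='x': occ=6, LF[14]=C('x')+6=1+6=7
L[15]='x': occ=7, LF[15]=C('x')+7=1+7=8

Answer: 9 10 1 0 2 11 3 12 13 14 15 4 5 6 7 8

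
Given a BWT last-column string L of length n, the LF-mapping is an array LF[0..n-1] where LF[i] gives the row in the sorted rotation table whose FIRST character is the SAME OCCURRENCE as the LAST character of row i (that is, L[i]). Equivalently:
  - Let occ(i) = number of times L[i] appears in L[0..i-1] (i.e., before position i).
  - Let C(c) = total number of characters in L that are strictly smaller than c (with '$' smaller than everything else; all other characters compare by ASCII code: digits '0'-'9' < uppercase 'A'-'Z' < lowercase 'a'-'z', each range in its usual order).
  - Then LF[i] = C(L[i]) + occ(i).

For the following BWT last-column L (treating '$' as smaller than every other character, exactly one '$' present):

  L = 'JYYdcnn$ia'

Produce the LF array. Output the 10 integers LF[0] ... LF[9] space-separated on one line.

Char counts: '$':1, 'J':1, 'Y':2, 'a':1, 'c':1, 'd':1, 'i':1, 'n':2
C (first-col start): C('$')=0, C('J')=1, C('Y')=2, C('a')=4, C('c')=5, C('d')=6, C('i')=7, C('n')=8
L[0]='J': occ=0, LF[0]=C('J')+0=1+0=1
L[1]='Y': occ=0, LF[1]=C('Y')+0=2+0=2
L[2]='Y': occ=1, LF[2]=C('Y')+1=2+1=3
L[3]='d': occ=0, LF[3]=C('d')+0=6+0=6
L[4]='c': occ=0, LF[4]=C('c')+0=5+0=5
L[5]='n': occ=0, LF[5]=C('n')+0=8+0=8
L[6]='n': occ=1, LF[6]=C('n')+1=8+1=9
L[7]='$': occ=0, LF[7]=C('$')+0=0+0=0
L[8]='i': occ=0, LF[8]=C('i')+0=7+0=7
L[9]='a': occ=0, LF[9]=C('a')+0=4+0=4

Answer: 1 2 3 6 5 8 9 0 7 4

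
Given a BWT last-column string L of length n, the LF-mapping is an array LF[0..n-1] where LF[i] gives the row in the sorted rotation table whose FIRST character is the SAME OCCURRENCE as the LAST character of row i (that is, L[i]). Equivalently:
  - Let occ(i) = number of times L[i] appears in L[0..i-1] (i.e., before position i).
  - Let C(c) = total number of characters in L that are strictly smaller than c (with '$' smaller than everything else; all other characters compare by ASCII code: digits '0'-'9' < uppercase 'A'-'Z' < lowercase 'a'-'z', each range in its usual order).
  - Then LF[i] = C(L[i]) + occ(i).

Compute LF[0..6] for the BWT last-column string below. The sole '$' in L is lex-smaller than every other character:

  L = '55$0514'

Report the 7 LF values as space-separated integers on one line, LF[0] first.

Answer: 4 5 0 1 6 2 3

Derivation:
Char counts: '$':1, '0':1, '1':1, '4':1, '5':3
C (first-col start): C('$')=0, C('0')=1, C('1')=2, C('4')=3, C('5')=4
L[0]='5': occ=0, LF[0]=C('5')+0=4+0=4
L[1]='5': occ=1, LF[1]=C('5')+1=4+1=5
L[2]='$': occ=0, LF[2]=C('$')+0=0+0=0
L[3]='0': occ=0, LF[3]=C('0')+0=1+0=1
L[4]='5': occ=2, LF[4]=C('5')+2=4+2=6
L[5]='1': occ=0, LF[5]=C('1')+0=2+0=2
L[6]='4': occ=0, LF[6]=C('4')+0=3+0=3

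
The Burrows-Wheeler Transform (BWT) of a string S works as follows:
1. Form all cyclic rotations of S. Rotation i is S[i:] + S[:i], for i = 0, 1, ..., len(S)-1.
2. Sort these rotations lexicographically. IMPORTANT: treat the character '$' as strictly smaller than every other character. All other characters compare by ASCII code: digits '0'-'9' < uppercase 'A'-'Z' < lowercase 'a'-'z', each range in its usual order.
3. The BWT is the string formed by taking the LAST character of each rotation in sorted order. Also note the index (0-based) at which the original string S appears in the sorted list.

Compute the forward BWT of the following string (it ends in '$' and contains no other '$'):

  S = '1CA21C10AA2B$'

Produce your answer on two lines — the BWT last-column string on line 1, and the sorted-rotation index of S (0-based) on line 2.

Answer: B1C2$AACA0211
4

Derivation:
All 13 rotations (rotation i = S[i:]+S[:i]):
  rot[0] = 1CA21C10AA2B$
  rot[1] = CA21C10AA2B$1
  rot[2] = A21C10AA2B$1C
  rot[3] = 21C10AA2B$1CA
  rot[4] = 1C10AA2B$1CA2
  rot[5] = C10AA2B$1CA21
  rot[6] = 10AA2B$1CA21C
  rot[7] = 0AA2B$1CA21C1
  rot[8] = AA2B$1CA21C10
  rot[9] = A2B$1CA21C10A
  rot[10] = 2B$1CA21C10AA
  rot[11] = B$1CA21C10AA2
  rot[12] = $1CA21C10AA2B
Sorted (with $ < everything):
  sorted[0] = $1CA21C10AA2B  (last char: 'B')
  sorted[1] = 0AA2B$1CA21C1  (last char: '1')
  sorted[2] = 10AA2B$1CA21C  (last char: 'C')
  sorted[3] = 1C10AA2B$1CA2  (last char: '2')
  sorted[4] = 1CA21C10AA2B$  (last char: '$')
  sorted[5] = 21C10AA2B$1CA  (last char: 'A')
  sorted[6] = 2B$1CA21C10AA  (last char: 'A')
  sorted[7] = A21C10AA2B$1C  (last char: 'C')
  sorted[8] = A2B$1CA21C10A  (last char: 'A')
  sorted[9] = AA2B$1CA21C10  (last char: '0')
  sorted[10] = B$1CA21C10AA2  (last char: '2')
  sorted[11] = C10AA2B$1CA21  (last char: '1')
  sorted[12] = CA21C10AA2B$1  (last char: '1')
Last column: B1C2$AACA0211
Original string S is at sorted index 4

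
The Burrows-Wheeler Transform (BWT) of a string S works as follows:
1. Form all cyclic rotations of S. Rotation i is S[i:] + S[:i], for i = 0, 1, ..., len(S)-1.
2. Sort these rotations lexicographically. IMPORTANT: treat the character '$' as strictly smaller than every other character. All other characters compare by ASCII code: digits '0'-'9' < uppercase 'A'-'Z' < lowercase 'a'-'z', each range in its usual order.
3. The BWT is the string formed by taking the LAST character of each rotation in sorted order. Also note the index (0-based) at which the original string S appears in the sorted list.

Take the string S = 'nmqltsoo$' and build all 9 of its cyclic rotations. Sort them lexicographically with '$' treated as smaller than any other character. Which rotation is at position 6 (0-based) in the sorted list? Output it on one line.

Answer: qltsoo$nm

Derivation:
All 9 rotations (rotation i = S[i:]+S[:i]):
  rot[0] = nmqltsoo$
  rot[1] = mqltsoo$n
  rot[2] = qltsoo$nm
  rot[3] = ltsoo$nmq
  rot[4] = tsoo$nmql
  rot[5] = soo$nmqlt
  rot[6] = oo$nmqlts
  rot[7] = o$nmqltso
  rot[8] = $nmqltsoo
Sorted (with $ < everything):
  sorted[0] = $nmqltsoo
  sorted[1] = ltsoo$nmq
  sorted[2] = mqltsoo$n
  sorted[3] = nmqltsoo$
  sorted[4] = o$nmqltso
  sorted[5] = oo$nmqlts
  sorted[6] = qltsoo$nm
  sorted[7] = soo$nmqlt
  sorted[8] = tsoo$nmql
sorted[6] = qltsoo$nm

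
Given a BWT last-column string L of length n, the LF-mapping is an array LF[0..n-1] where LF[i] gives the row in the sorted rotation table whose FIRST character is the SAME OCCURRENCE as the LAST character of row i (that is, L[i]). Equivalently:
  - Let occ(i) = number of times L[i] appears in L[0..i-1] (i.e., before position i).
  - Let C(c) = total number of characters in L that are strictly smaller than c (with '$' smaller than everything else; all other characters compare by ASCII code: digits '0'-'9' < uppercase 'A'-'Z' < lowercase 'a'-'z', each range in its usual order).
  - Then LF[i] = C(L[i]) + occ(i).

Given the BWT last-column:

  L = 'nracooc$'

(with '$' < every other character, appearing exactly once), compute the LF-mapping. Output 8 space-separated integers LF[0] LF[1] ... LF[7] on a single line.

Char counts: '$':1, 'a':1, 'c':2, 'n':1, 'o':2, 'r':1
C (first-col start): C('$')=0, C('a')=1, C('c')=2, C('n')=4, C('o')=5, C('r')=7
L[0]='n': occ=0, LF[0]=C('n')+0=4+0=4
L[1]='r': occ=0, LF[1]=C('r')+0=7+0=7
L[2]='a': occ=0, LF[2]=C('a')+0=1+0=1
L[3]='c': occ=0, LF[3]=C('c')+0=2+0=2
L[4]='o': occ=0, LF[4]=C('o')+0=5+0=5
L[5]='o': occ=1, LF[5]=C('o')+1=5+1=6
L[6]='c': occ=1, LF[6]=C('c')+1=2+1=3
L[7]='$': occ=0, LF[7]=C('$')+0=0+0=0

Answer: 4 7 1 2 5 6 3 0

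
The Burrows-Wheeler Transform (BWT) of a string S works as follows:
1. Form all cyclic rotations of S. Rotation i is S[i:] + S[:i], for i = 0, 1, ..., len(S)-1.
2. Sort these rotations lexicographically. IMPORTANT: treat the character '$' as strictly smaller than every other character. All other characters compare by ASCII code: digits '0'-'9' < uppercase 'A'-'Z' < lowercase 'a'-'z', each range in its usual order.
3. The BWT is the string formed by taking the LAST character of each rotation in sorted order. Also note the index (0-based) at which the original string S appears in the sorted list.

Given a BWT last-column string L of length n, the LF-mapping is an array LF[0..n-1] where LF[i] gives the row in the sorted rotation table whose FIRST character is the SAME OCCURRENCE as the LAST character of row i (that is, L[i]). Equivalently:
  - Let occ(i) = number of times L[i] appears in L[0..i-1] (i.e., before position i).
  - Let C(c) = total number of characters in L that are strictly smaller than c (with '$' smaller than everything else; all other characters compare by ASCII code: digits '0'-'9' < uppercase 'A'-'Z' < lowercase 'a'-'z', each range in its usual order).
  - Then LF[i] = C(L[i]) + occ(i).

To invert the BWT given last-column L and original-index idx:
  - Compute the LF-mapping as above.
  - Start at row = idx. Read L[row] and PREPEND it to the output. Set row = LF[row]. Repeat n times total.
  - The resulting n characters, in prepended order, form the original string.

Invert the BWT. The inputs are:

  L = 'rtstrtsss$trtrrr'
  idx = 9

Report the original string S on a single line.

LF mapping: 1 11 7 12 2 13 8 9 10 0 14 3 15 4 5 6
Walk LF starting at row 9, prepending L[row]:
  step 1: row=9, L[9]='$', prepend. Next row=LF[9]=0
  step 2: row=0, L[0]='r', prepend. Next row=LF[0]=1
  step 3: row=1, L[1]='t', prepend. Next row=LF[1]=11
  step 4: row=11, L[11]='r', prepend. Next row=LF[11]=3
  step 5: row=3, L[3]='t', prepend. Next row=LF[3]=12
  step 6: row=12, L[12]='t', prepend. Next row=LF[12]=15
  step 7: row=15, L[15]='r', prepend. Next row=LF[15]=6
  step 8: row=6, L[6]='s', prepend. Next row=LF[6]=8
  step 9: row=8, L[8]='s', prepend. Next row=LF[8]=10
  step 10: row=10, L[10]='t', prepend. Next row=LF[10]=14
  step 11: row=14, L[14]='r', prepend. Next row=LF[14]=5
  step 12: row=5, L[5]='t', prepend. Next row=LF[5]=13
  step 13: row=13, L[13]='r', prepend. Next row=LF[13]=4
  step 14: row=4, L[4]='r', prepend. Next row=LF[4]=2
  step 15: row=2, L[2]='s', prepend. Next row=LF[2]=7
  step 16: row=7, L[7]='s', prepend. Next row=LF[7]=9
Reversed output: ssrrtrtssrttrtr$

Answer: ssrrtrtssrttrtr$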